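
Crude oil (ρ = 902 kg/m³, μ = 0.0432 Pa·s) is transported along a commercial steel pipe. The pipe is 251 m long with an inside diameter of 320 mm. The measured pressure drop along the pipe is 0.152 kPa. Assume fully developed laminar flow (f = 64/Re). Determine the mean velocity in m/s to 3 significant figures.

For laminar flow, f = 64/Re with Re = ρVD/μ, so Darcy-Weisbach reduces to ΔP = 32μLV/D². Solving for V: V = ΔP·D²/(32μL) = 152·(0.32)²/(32·0.0432·251) = 0.04486 m/s.
Check: Re = ρVD/μ = 902·0.04486·0.32/0.0432 = 299.7 < 2300, so the laminar assumption holds.

V ≈ 0.0449 m/s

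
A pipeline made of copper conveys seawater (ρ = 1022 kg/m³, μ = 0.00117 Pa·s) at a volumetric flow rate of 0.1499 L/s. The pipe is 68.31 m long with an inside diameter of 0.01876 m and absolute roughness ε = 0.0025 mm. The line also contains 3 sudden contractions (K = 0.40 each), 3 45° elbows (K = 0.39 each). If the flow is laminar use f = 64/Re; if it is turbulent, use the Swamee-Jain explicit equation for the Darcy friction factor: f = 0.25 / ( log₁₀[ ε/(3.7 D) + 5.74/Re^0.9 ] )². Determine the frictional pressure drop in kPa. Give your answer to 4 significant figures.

Q = 0.1499 L/s = 0.1499/1000 = 0.0001499 m³/s.
Cross-sectional area A = πD²/4 = π(0.01876)²/4 = 0.0002764 m²; mean velocity V = Q/A = 0.0001499/0.0002764 = 0.5423 m/s.
Reynolds number Re = ρVD/μ = 1022 · 0.5423 · 0.01876 / 0.00117 = 8887.
Re > 4000 → turbulent. Relative roughness ε/D = 2.5e-06/0.01876 = 0.000133. Swamee-Jain: f = 0.25/(log₁₀[0.000133/3.7 + 5.74/8887^0.9])² = 0.25/(log₁₀[3.6e-05 + 0.0016])² = 0.25/(-2.785)² = 0.03222.
Total minor-loss coefficient ΣK = 3·0.4 + 3·0.39 = 2.37.
ΔP = [f·L/D + ΣK]·(ρV²/2) = [0.03222·68.31/0.01876 + 2.37]·(1022·0.5423²/2) = [117.3 + 2.37]·150.3 = 1.799e+04 Pa.
ΔP = 1.799e+04 Pa = 17.99 kPa.

ΔP ≈ 17.99 kPa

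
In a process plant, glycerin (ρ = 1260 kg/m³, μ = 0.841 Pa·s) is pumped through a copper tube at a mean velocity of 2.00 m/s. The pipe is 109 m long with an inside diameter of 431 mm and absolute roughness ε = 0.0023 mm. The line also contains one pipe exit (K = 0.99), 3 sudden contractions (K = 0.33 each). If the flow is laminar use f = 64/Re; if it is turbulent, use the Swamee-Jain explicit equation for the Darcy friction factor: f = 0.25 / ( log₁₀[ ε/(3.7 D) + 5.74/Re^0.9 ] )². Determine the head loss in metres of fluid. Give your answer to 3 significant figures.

Reynolds number Re = ρVD/μ = 1260 · 2 · 0.431 / 0.841 = 1291.
Re < 2300 → laminar flow, so f = 64/Re = 64/1291 = 0.04956 (the turbulent correlation is not needed).
Total minor-loss coefficient ΣK = 1·0.99 + 3·0.33 = 1.98.
ΔP = [f·L/D + ΣK]·(ρV²/2) = [0.04956·109/0.431 + 1.98]·(1260·2²/2) = [12.53 + 1.98]·2520 = 3.657e+04 Pa.
Head loss h_f = ΔP/(ρg) = 3.657e+04/(1260·9.81) = 2.96 m.

h_f ≈ 2.96 m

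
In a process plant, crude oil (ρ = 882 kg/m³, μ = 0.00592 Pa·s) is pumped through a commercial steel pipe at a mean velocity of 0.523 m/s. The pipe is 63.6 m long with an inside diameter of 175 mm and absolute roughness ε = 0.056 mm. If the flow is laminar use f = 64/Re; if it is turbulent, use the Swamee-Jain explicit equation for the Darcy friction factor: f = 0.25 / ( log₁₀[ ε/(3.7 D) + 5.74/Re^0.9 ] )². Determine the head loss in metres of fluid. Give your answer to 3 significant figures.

Reynolds number Re = ρVD/μ = 882 · 0.523 · 0.175 / 0.00592 = 1.364e+04.
Re > 4000 → turbulent. Relative roughness ε/D = 5.6e-05/0.175 = 0.00032. Swamee-Jain: f = 0.25/(log₁₀[0.00032/3.7 + 5.74/1.364e+04^0.9])² = 0.25/(log₁₀[8.65e-05 + 0.00109])² = 0.25/(-2.929)² = 0.02914.
Darcy-Weisbach: ΔP = f(L/D)(ρV²/2) = 0.02914·(63.6/0.175)·(882·0.523²/2) = 0.02914·363.4·120.6 = 1277 Pa.
Head loss h_f = ΔP/(ρg) = 1277/(882·9.81) = 0.148 m.

h_f ≈ 0.148 m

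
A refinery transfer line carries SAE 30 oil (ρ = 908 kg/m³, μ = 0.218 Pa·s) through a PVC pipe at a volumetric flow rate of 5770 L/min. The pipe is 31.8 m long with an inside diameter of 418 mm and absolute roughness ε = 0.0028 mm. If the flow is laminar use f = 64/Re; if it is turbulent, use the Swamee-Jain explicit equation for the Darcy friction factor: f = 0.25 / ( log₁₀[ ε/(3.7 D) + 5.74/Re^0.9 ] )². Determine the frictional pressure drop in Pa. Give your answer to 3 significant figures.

ΔP ≈ 890 Pa

Q = 5770 L/min = 5770/60000 = 0.09617 m³/s.
Cross-sectional area A = πD²/4 = π(0.418)²/4 = 0.1372 m²; mean velocity V = Q/A = 0.09617/0.1372 = 0.7008 m/s.
Reynolds number Re = ρVD/μ = 908 · 0.7008 · 0.418 / 0.218 = 1220.
Re < 2300 → laminar flow, so f = 64/Re = 64/1220 = 0.05246 (the turbulent correlation is not needed).
Darcy-Weisbach: ΔP = f(L/D)(ρV²/2) = 0.05246·(31.8/0.418)·(908·0.7008²/2) = 0.05246·76.08·223 = 889.7 Pa.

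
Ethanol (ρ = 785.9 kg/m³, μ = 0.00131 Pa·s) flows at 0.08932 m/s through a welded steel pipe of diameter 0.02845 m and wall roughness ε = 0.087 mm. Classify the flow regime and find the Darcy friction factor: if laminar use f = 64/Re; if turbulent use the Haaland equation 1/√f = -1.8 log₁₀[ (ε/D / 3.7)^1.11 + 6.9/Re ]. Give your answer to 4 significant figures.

f ≈ 0.04198

Re = ρVD/μ = 785.9·0.08932·0.02845/0.00131 = 1524.
Re < 2300 → laminar, so f = 64/Re = 0.04198 (roughness is irrelevant in laminar flow).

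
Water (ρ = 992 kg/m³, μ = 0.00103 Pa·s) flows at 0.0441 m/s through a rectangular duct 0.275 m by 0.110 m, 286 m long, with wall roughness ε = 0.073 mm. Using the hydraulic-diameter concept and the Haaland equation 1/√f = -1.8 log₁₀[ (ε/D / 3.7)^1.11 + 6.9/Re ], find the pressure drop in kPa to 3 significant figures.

Hydraulic diameter D_h = 4A/P = 4·(0.275·0.11)/(2·(0.275+0.11)) = 0.121/0.77 = 0.1571 m.
Re = ρVD_h/μ = 992·0.0441·0.1571/0.00103 = 6674.
ε/D_h = 7.3e-05/0.1571 = 0.000465; Haaland gives 1/√f = -1.8 log₁₀[4.67e-05+0.00103] = 5.339, so f = 0.03508.
ΔP = f(L/D_h)(ρV²/2) = 0.03508·286/0.1571·0.9646 = 61.58 Pa.
ΔP = 0.0616 kPa.

ΔP ≈ 0.0616 kPa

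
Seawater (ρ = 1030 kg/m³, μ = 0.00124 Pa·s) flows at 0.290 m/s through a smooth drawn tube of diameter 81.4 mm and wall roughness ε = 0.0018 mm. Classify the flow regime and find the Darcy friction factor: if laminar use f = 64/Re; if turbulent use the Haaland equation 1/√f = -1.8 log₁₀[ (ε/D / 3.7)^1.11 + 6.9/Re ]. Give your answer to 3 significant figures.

f ≈ 0.0259

Re = ρVD/μ = 1030·0.29·0.0814/0.00124 = 1.961e+04.
Re > 4000 → turbulent. ε/D = 1.8e-06/0.0814 = 2.21e-05; Haaland: 1/√f = -1.8 log₁₀[1.59e-06 + 0.000352] = 6.213, so f = 0.02591.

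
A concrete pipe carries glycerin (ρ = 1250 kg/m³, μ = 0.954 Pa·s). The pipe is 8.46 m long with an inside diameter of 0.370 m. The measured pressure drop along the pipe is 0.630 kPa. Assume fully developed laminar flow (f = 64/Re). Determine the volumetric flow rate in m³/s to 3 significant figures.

For laminar flow, f = 64/Re with Re = ρVD/μ, so Darcy-Weisbach reduces to ΔP = 32μLV/D². Solving for V: V = ΔP·D²/(32μL) = 630·(0.37)²/(32·0.954·8.46) = 0.3339 m/s.
Check: Re = ρVD/μ = 1250·0.3339·0.37/0.954 = 161.9 < 2300, so the laminar assumption holds.
Q = V·A = 0.3339·(π/4·0.37²) = 0.03591 m³/s = 0.0359 m³/s.

Q ≈ 0.0359 m³/s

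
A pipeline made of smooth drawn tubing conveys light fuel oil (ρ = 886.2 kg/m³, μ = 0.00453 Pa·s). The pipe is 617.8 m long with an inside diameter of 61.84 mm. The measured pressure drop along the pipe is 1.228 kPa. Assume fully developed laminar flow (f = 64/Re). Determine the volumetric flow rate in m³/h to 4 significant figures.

For laminar flow, f = 64/Re with Re = ρVD/μ, so Darcy-Weisbach reduces to ΔP = 32μLV/D². Solving for V: V = ΔP·D²/(32μL) = 1228·(0.06184)²/(32·0.00453·617.8) = 0.05244 m/s.
Check: Re = ρVD/μ = 886.2·0.05244·0.06184/0.00453 = 634.4 < 2300, so the laminar assumption holds.
Q = V·A = 0.05244·(π/4·0.06184²) = 0.0001575 m³/s = 0.5670 m³/h.

Q ≈ 0.5670 m³/h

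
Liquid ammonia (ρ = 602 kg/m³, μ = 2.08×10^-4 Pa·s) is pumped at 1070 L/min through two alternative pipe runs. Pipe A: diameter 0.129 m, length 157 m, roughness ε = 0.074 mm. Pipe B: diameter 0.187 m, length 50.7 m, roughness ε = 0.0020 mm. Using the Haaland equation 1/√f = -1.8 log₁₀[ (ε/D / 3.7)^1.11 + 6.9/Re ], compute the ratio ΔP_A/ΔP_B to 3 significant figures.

ΔP_A/ΔP_B ≈ 25.5

Pipe A: V = Q/A = 0.01783/0.01307 = 1.364 m/s; Re = 5.094e+05; ε/D = 0.000574; Haaland → f = 0.01802; ΔP_A = f(L/D)(ρV²/2) = 1.229e+04 Pa.
Pipe B: V = Q/A = 0.01783/0.02746 = 0.6493 m/s; Re = 3.514e+05; ε/D = 1.07e-05; Haaland → f = 0.01402; ΔP_B = f(L/D)(ρV²/2) = 482.5 Pa.
ΔP_A/ΔP_B = 1.229e+04/482.5 = 25.5.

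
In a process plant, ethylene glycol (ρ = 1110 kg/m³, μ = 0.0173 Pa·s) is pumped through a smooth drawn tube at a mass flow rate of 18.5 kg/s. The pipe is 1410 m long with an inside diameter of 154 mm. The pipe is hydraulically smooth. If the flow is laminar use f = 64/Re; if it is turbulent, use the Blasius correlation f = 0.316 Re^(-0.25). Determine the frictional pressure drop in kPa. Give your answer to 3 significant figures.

A = πD²/4 = π(0.154)²/4 = 0.01863 m²; mean velocity V = ṁ/(ρA) = 18.5/(1110 · 0.01863) = 0.8948 m/s.
Reynolds number Re = ρVD/μ = 1110 · 0.8948 · 0.154 / 0.0173 = 8841.
Re > 4000 → turbulent. Smooth-pipe (Blasius): f = 0.316 Re^(-0.25) = 0.316/(8841)^0.25 = 0.03259.
Darcy-Weisbach: ΔP = f(L/D)(ρV²/2) = 0.03259·(1410/0.154)·(1110·0.8948²/2) = 0.03259·9156·444.4 = 1.326e+05 Pa.
ΔP = 1.326e+05 Pa = 133 kPa.

ΔP ≈ 133 kPa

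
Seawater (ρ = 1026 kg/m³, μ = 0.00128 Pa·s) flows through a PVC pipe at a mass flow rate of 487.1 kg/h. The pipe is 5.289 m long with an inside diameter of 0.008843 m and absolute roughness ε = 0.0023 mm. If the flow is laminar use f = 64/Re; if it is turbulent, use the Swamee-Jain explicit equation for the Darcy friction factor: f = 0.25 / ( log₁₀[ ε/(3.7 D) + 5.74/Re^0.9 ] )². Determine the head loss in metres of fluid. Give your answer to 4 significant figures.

ṁ = 487.1 kg/h = 487.1/3600 = 0.1353 kg/s.
A = πD²/4 = π(0.008843)²/4 = 6.142e-05 m²; mean velocity V = ṁ/(ρA) = 0.1353/(1026 · 6.142e-05) = 2.147 m/s.
Reynolds number Re = ρVD/μ = 1026 · 2.147 · 0.008843 / 0.00128 = 1.522e+04.
Re > 4000 → turbulent. Relative roughness ε/D = 2.3e-06/0.008843 = 0.00026. Swamee-Jain: f = 0.25/(log₁₀[0.00026/3.7 + 5.74/1.522e+04^0.9])² = 0.25/(log₁₀[7.03e-05 + 0.000988])² = 0.25/(-2.975)² = 0.02824.
Darcy-Weisbach: ΔP = f(L/D)(ρV²/2) = 0.02824·(5.289/0.008843)·(1026·2.147²/2) = 0.02824·598.1·2365 = 3.995e+04 Pa.
Head loss h_f = ΔP/(ρg) = 3.995e+04/(1026·9.81) = 3.969 m.

h_f ≈ 3.969 m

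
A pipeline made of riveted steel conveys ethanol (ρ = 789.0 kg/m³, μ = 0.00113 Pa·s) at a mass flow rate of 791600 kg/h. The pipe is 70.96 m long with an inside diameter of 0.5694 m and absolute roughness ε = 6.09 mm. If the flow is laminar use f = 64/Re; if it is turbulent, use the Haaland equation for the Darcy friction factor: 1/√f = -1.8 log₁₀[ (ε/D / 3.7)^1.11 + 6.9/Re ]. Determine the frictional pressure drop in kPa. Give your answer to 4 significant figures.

ṁ = 791600 kg/h = 791600/3600 = 219.9 kg/s.
A = πD²/4 = π(0.5694)²/4 = 0.2546 m²; mean velocity V = ṁ/(ρA) = 219.9/(789 · 0.2546) = 1.094 m/s.
Reynolds number Re = ρVD/μ = 789 · 1.094 · 0.5694 / 0.00113 = 4.351e+05.
Re > 4000 → turbulent. Relative roughness ε/D = 0.00609/0.5694 = 0.0107. Haaland: 1/√f = -1.8 log₁₀[(0.0107/3.7)^1.11 + 6.9/4.351e+05] = -1.8 log₁₀[0.00152 + 1.59e-05] = 5.065, so f = 0.03898.
Darcy-Weisbach: ΔP = f(L/D)(ρV²/2) = 0.03898·(70.96/0.5694)·(789·1.094²/2) = 0.03898·124.6·472.6 = 2296 Pa.
ΔP = 2296 Pa = 2.296 kPa.

ΔP ≈ 2.296 kPa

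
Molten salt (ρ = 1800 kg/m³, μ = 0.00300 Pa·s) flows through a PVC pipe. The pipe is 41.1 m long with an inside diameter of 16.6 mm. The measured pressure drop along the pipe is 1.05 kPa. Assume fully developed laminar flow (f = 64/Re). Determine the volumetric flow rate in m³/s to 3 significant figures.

Q ≈ 1.59×10^-5 m³/s

For laminar flow, f = 64/Re with Re = ρVD/μ, so Darcy-Weisbach reduces to ΔP = 32μLV/D². Solving for V: V = ΔP·D²/(32μL) = 1050·(0.0166)²/(32·0.003·41.1) = 0.07333 m/s.
Check: Re = ρVD/μ = 1800·0.07333·0.0166/0.003 = 730.4 < 2300, so the laminar assumption holds.
Q = V·A = 0.07333·(π/4·0.0166²) = 1.587e-05 m³/s = 1.59×10^-5 m³/s.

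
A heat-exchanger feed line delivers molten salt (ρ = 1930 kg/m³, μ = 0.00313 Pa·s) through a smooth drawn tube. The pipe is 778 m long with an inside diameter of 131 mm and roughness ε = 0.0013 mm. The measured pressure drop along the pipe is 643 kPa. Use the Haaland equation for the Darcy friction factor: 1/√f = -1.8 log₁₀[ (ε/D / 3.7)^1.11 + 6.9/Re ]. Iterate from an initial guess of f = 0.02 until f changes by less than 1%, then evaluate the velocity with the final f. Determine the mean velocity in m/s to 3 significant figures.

Rearranging Darcy-Weisbach: V = √(2·ΔP·D/(f·L·ρ)). With ε/D = 1.3e-06/0.131 = 9.92e-06, iterate starting from f = 0.02:
  f = 0.02 → V = √(2·6.43e+05·0.131/(0.02·778·1930)) = 2.368 m/s; Re = ρVD/μ = 1.913e+05; f → 0.01569
  f = 0.01569 → V = 2.674 m/s; Re = 2.16e+05; f → 0.01533
  f = 0.01533 → V = 2.705 m/s; Re = 2.185e+05; f → 0.0153
Converged (Δf/f < 1%). With the final f = 0.0153: V = √(2·6.43e+05·0.131/(0.0153·778·1930)) = 2.708 m/s.

V ≈ 2.71 m/s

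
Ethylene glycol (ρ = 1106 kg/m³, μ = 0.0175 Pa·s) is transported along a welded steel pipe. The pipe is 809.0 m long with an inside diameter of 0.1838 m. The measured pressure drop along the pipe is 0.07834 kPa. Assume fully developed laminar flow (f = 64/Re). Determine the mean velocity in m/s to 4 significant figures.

V ≈ 0.005842 m/s

For laminar flow, f = 64/Re with Re = ρVD/μ, so Darcy-Weisbach reduces to ΔP = 32μLV/D². Solving for V: V = ΔP·D²/(32μL) = 78.34·(0.1838)²/(32·0.0175·809) = 0.005842 m/s.
Check: Re = ρVD/μ = 1106·0.005842·0.1838/0.0175 = 67.86 < 2300, so the laminar assumption holds.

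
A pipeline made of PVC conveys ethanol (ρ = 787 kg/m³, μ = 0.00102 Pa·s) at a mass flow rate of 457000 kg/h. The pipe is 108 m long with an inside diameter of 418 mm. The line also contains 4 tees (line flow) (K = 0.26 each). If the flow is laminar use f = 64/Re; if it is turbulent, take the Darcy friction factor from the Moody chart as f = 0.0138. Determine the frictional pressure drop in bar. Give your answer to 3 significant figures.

ṁ = 457000 kg/h = 457000/3600 = 126.9 kg/s.
A = πD²/4 = π(0.418)²/4 = 0.1372 m²; mean velocity V = ṁ/(ρA) = 126.9/(787 · 0.1372) = 1.175 m/s.
Reynolds number Re = ρVD/μ = 787 · 1.175 · 0.418 / 0.00102 = 3.791e+05.
Re > 4000 → turbulent; use the Moody-chart value f = 0.0138.
Total minor-loss coefficient ΣK = 4·0.26 = 1.04.
ΔP = [f·L/D + ΣK]·(ρV²/2) = [0.0138·108/0.418 + 1.04]·(787·1.175²/2) = [3.566 + 1.04]·543.7 = 2504 Pa.
ΔP = 2504 Pa = 0.0250 bar.

ΔP ≈ 0.0250 bar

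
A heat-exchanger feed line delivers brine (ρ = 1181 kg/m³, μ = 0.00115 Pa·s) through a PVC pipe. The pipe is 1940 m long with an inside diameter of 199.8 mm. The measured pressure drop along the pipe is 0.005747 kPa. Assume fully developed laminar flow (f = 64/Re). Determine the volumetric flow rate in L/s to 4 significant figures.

For laminar flow, f = 64/Re with Re = ρVD/μ, so Darcy-Weisbach reduces to ΔP = 32μLV/D². Solving for V: V = ΔP·D²/(32μL) = 5.747·(0.1998)²/(32·0.00115·1940) = 0.003214 m/s.
Check: Re = ρVD/μ = 1181·0.003214·0.1998/0.00115 = 659.4 < 2300, so the laminar assumption holds.
Q = V·A = 0.003214·(π/4·0.1998²) = 0.0001008 m³/s = 0.1008 L/s.

Q ≈ 0.1008 L/s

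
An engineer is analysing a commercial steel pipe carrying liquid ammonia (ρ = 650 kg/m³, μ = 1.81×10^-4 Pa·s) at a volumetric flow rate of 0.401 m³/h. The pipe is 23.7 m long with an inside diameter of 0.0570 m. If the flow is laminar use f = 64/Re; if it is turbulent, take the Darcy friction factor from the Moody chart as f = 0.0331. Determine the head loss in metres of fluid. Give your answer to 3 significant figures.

Q = 0.401 m³/h = 0.401/3600 = 0.0001114 m³/s.
Cross-sectional area A = πD²/4 = π(0.057)²/4 = 0.002552 m²; mean velocity V = Q/A = 0.0001114/0.002552 = 0.04365 m/s.
Reynolds number Re = ρVD/μ = 650 · 0.04365 · 0.057 / 0.000181 = 8935.
Re > 4000 → turbulent; use the Moody-chart value f = 0.0331.
Darcy-Weisbach: ΔP = f(L/D)(ρV²/2) = 0.0331·(23.7/0.057)·(650·0.04365²/2) = 0.0331·415.8·0.6193 = 8.523 Pa.
Head loss h_f = ΔP/(ρg) = 8.523/(650·9.81) = 0.00134 m.

h_f ≈ 0.00134 m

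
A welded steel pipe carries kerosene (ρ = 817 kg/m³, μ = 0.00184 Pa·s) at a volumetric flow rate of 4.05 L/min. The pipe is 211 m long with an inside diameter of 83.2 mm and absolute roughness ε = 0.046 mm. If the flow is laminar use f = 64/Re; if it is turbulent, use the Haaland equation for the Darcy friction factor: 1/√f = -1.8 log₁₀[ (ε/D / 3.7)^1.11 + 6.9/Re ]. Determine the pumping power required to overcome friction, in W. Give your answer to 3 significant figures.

Q = 4.05 L/min = 4.05/60000 = 6.75e-05 m³/s.
Cross-sectional area A = πD²/4 = π(0.0832)²/4 = 0.005437 m²; mean velocity V = Q/A = 6.75e-05/0.005437 = 0.01242 m/s.
Reynolds number Re = ρVD/μ = 817 · 0.01242 · 0.0832 / 0.00184 = 458.7.
Re < 2300 → laminar flow, so f = 64/Re = 64/458.7 = 0.1395 (the turbulent correlation is not needed).
Darcy-Weisbach: ΔP = f(L/D)(ρV²/2) = 0.1395·(211/0.0832)·(817·0.01242²/2) = 0.1395·2536·0.06297 = 22.28 Pa.
Pumping power P = QΔP = 6.75e-05·22.28 = 0.001504 W = 0.00150 W.

P ≈ 0.00150 W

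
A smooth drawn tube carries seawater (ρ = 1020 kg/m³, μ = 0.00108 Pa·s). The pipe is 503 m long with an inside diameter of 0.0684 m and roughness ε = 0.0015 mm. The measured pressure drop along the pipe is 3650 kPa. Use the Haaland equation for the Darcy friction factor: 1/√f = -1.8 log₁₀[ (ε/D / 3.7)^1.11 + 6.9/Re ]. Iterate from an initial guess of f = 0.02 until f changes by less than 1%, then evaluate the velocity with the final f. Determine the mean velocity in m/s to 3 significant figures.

Rearranging Darcy-Weisbach: V = √(2·ΔP·D/(f·L·ρ)). With ε/D = 1.5e-06/0.0684 = 2.19e-05, iterate starting from f = 0.02:
  f = 0.02 → V = √(2·3.65e+06·0.0684/(0.02·503·1020)) = 6.976 m/s; Re = ρVD/μ = 4.506e+05; f → 0.01355
  f = 0.01355 → V = 8.475 m/s; Re = 5.475e+05; f → 0.01313
  f = 0.01313 → V = 8.609 m/s; Re = 5.562e+05; f → 0.0131
Converged (Δf/f < 1%). With the final f = 0.0131: V = √(2·3.65e+06·0.0684/(0.0131·503·1020)) = 8.62 m/s.

V ≈ 8.62 m/s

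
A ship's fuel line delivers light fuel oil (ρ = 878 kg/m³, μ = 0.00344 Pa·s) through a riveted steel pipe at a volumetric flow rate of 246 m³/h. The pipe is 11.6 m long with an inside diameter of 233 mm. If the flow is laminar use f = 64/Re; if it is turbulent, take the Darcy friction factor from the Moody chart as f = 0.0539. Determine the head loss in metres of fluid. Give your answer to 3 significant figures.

h_f ≈ 0.351 m

Q = 246 m³/h = 246/3600 = 0.06833 m³/s.
Cross-sectional area A = πD²/4 = π(0.233)²/4 = 0.04264 m²; mean velocity V = Q/A = 0.06833/0.04264 = 1.603 m/s.
Reynolds number Re = ρVD/μ = 878 · 1.603 · 0.233 / 0.00344 = 9.531e+04.
Re > 4000 → turbulent; use the Moody-chart value f = 0.0539.
Darcy-Weisbach: ΔP = f(L/D)(ρV²/2) = 0.0539·(11.6/0.233)·(878·1.603²/2) = 0.0539·49.79·1128 = 3026 Pa.
Head loss h_f = ΔP/(ρg) = 3026/(878·9.81) = 0.351 m.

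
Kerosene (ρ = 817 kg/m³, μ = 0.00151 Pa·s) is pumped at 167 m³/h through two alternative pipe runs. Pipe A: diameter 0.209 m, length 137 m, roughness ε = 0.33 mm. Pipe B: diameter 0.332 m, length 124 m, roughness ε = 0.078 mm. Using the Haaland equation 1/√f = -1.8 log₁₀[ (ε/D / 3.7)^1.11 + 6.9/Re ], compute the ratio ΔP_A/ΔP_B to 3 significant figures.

ΔP_A/ΔP_B ≈ 13.7

Pipe A: V = Q/A = 0.04639/0.03431 = 1.352 m/s; Re = 1.529e+05; ε/D = 0.00158; Haaland → f = 0.02324; ΔP_A = f(L/D)(ρV²/2) = 1.138e+04 Pa.
Pipe B: V = Q/A = 0.04639/0.08657 = 0.5359 m/s; Re = 9.626e+04; ε/D = 0.000235; Haaland → f = 0.01902; ΔP_B = f(L/D)(ρV²/2) = 833.1 Pa.
ΔP_A/ΔP_B = 1.138e+04/833.1 = 13.7.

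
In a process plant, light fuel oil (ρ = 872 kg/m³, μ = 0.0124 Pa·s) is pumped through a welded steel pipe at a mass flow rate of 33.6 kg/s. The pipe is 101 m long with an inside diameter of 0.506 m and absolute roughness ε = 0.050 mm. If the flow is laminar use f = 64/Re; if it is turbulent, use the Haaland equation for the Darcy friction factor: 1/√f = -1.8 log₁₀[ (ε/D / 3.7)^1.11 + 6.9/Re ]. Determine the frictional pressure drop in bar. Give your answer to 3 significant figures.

A = πD²/4 = π(0.506)²/4 = 0.2011 m²; mean velocity V = ṁ/(ρA) = 33.6/(872 · 0.2011) = 0.1916 m/s.
Reynolds number Re = ρVD/μ = 872 · 0.1916 · 0.506 / 0.0124 = 6818.
Re > 4000 → turbulent. Relative roughness ε/D = 5e-05/0.506 = 9.88e-05. Haaland: 1/√f = -1.8 log₁₀[(9.88e-05/3.7)^1.11 + 6.9/6818] = -1.8 log₁₀[8.39e-06 + 0.00101] = 5.384, so f = 0.03449.
Darcy-Weisbach: ΔP = f(L/D)(ρV²/2) = 0.03449·(101/0.506)·(872·0.1916²/2) = 0.03449·199.6·16.01 = 110.2 Pa.
ΔP = 110.2 Pa = 0.00110 bar.

ΔP ≈ 0.00110 bar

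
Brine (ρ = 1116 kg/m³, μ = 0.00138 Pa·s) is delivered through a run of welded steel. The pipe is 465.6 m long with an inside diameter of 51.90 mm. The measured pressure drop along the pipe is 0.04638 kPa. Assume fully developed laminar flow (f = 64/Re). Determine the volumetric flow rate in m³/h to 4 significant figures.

Q ≈ 0.04628 m³/h

For laminar flow, f = 64/Re with Re = ρVD/μ, so Darcy-Weisbach reduces to ΔP = 32μLV/D². Solving for V: V = ΔP·D²/(32μL) = 46.38·(0.0519)²/(32·0.00138·465.6) = 0.006076 m/s.
Check: Re = ρVD/μ = 1116·0.006076·0.0519/0.00138 = 255 < 2300, so the laminar assumption holds.
Q = V·A = 0.006076·(π/4·0.0519²) = 1.285e-05 m³/s = 0.04628 m³/h.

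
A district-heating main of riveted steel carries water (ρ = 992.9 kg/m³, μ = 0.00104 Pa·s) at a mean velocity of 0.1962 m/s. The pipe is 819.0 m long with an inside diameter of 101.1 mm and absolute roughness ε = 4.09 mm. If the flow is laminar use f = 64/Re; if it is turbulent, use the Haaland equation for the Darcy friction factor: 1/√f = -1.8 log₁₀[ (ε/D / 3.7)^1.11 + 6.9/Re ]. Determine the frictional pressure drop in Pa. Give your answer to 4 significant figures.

ΔP ≈ 10300 Pa

Reynolds number Re = ρVD/μ = 992.9 · 0.1962 · 0.1011 / 0.00104 = 1.894e+04.
Re > 4000 → turbulent. Relative roughness ε/D = 0.00409/0.1011 = 0.0405. Haaland: 1/√f = -1.8 log₁₀[(0.0405/3.7)^1.11 + 6.9/1.894e+04] = -1.8 log₁₀[0.00665 + 0.000364] = 3.877, so f = 0.06653.
Darcy-Weisbach: ΔP = f(L/D)(ρV²/2) = 0.06653·(819/0.1011)·(992.9·0.1962²/2) = 0.06653·8101·19.11 = 1.03e+04 Pa.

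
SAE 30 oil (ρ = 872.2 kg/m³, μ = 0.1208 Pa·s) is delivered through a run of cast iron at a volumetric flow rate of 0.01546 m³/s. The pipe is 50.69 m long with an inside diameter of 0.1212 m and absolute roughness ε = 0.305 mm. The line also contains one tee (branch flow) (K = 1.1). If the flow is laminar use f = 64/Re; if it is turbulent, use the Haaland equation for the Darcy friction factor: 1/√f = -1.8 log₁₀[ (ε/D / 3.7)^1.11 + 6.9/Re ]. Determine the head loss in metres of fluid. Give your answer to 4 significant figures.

h_f ≈ 2.190 m

Cross-sectional area A = πD²/4 = π(0.1212)²/4 = 0.01154 m²; mean velocity V = Q/A = 0.01546/0.01154 = 1.34 m/s.
Reynolds number Re = ρVD/μ = 872.2 · 1.34 · 0.1212 / 0.121 = 1173.
Re < 2300 → laminar flow, so f = 64/Re = 64/1173 = 0.05458 (the turbulent correlation is not needed).
Total minor-loss coefficient ΣK = 1·1.1 = 1.1.
ΔP = [f·L/D + ΣK]·(ρV²/2) = [0.05458·50.69/0.1212 + 1.1]·(872.2·1.34²/2) = [22.83 + 1.1]·783.1 = 1.874e+04 Pa.
Head loss h_f = ΔP/(ρg) = 1.874e+04/(872.2·9.81) = 2.190 m.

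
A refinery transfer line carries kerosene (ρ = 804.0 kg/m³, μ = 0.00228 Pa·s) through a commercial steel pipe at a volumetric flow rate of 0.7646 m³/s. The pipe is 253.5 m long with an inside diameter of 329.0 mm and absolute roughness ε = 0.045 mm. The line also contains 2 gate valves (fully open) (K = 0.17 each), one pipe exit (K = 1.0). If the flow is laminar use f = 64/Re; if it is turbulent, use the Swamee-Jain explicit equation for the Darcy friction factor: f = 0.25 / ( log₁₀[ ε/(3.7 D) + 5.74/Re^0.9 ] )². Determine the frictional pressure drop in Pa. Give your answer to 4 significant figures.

ΔP ≈ 393800 Pa

Cross-sectional area A = πD²/4 = π(0.329)²/4 = 0.08501 m²; mean velocity V = Q/A = 0.7646/0.08501 = 8.994 m/s.
Reynolds number Re = ρVD/μ = 804 · 8.994 · 0.329 / 0.00228 = 1.043e+06.
Re > 4000 → turbulent. Relative roughness ε/D = 4.5e-05/0.329 = 0.000137. Swamee-Jain: f = 0.25/(log₁₀[0.000137/3.7 + 5.74/1.043e+06^0.9])² = 0.25/(log₁₀[3.7e-05 + 2.2e-05])² = 0.25/(-4.229)² = 0.01398.
Total minor-loss coefficient ΣK = 2·0.17 + 1·1 = 1.34.
ΔP = [f·L/D + ΣK]·(ρV²/2) = [0.01398·253.5/0.329 + 1.34]·(804·8.994²/2) = [10.77 + 1.34]·3.252e+04 = 3.938e+05 Pa.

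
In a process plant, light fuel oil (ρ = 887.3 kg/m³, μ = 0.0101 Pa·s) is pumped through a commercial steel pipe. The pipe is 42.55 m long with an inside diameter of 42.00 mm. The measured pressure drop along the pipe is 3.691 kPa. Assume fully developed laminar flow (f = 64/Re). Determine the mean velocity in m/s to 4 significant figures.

V ≈ 0.4734 m/s

For laminar flow, f = 64/Re with Re = ρVD/μ, so Darcy-Weisbach reduces to ΔP = 32μLV/D². Solving for V: V = ΔP·D²/(32μL) = 3691·(0.042)²/(32·0.0101·42.55) = 0.4734 m/s.
Check: Re = ρVD/μ = 887.3·0.4734·0.042/0.0101 = 1747 < 2300, so the laminar assumption holds.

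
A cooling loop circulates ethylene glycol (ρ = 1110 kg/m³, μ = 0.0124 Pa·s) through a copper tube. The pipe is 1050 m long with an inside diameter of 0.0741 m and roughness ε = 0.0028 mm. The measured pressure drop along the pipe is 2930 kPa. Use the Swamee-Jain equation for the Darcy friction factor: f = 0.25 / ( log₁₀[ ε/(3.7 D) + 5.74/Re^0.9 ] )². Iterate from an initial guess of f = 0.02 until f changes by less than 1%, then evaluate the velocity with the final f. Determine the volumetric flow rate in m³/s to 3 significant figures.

Rearranging Darcy-Weisbach: V = √(2·ΔP·D/(f·L·ρ)). With ε/D = 2.8e-06/0.0741 = 3.78e-05, iterate starting from f = 0.02:
  f = 0.02 → V = √(2·2.93e+06·0.0741/(0.02·1050·1110)) = 4.316 m/s; Re = ρVD/μ = 2.863e+04; f → 0.02375
  f = 0.02375 → V = 3.961 m/s; Re = 2.627e+04; f → 0.02424
  f = 0.02424 → V = 3.92 m/s; Re = 2.6e+04; f → 0.0243
Converged (Δf/f < 1%). With the final f = 0.0243: V = √(2·2.93e+06·0.0741/(0.0243·1050·1110)) = 3.915 m/s.
Q = V·A = 3.915·(π/4·0.0741²) = 0.01689 m³/s = 0.0169 m³/s.

Q ≈ 0.0169 m³/s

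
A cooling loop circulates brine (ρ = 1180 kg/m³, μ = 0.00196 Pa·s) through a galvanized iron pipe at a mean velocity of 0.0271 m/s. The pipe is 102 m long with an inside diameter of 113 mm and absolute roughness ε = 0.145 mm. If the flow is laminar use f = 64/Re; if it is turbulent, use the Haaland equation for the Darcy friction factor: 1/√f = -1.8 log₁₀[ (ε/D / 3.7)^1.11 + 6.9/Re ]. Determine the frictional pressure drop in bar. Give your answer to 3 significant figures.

ΔP ≈ 1.36×10^-4 bar

Reynolds number Re = ρVD/μ = 1180 · 0.0271 · 0.113 / 0.00196 = 1844.
Re < 2300 → laminar flow, so f = 64/Re = 64/1844 = 0.03471 (the turbulent correlation is not needed).
Darcy-Weisbach: ΔP = f(L/D)(ρV²/2) = 0.03471·(102/0.113)·(1180·0.0271²/2) = 0.03471·902.7·0.4333 = 13.58 Pa.
ΔP = 13.58 Pa = 1.36×10^-4 bar.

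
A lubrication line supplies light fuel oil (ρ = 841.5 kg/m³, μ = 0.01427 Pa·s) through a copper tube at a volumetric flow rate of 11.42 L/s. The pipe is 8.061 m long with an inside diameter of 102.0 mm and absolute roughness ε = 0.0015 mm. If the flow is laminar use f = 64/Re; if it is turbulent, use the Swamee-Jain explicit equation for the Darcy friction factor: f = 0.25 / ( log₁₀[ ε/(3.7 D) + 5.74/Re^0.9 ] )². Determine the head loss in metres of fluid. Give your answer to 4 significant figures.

h_f ≈ 0.2559 m

Q = 11.42 L/s = 11.42/1000 = 0.01142 m³/s.
Cross-sectional area A = πD²/4 = π(0.102)²/4 = 0.008171 m²; mean velocity V = Q/A = 0.01142/0.008171 = 1.398 m/s.
Reynolds number Re = ρVD/μ = 841.5 · 1.398 · 0.102 / 0.0143 = 8406.
Re > 4000 → turbulent. Relative roughness ε/D = 1.5e-06/0.102 = 1.47e-05. Swamee-Jain: f = 0.25/(log₁₀[1.47e-05/3.7 + 5.74/8406^0.9])² = 0.25/(log₁₀[3.97e-06 + 0.00169])² = 0.25/(-2.772)² = 0.03253.
Darcy-Weisbach: ΔP = f(L/D)(ρV²/2) = 0.03253·(8.061/0.102)·(841.5·1.398²/2) = 0.03253·79.03·821.8 = 2113 Pa.
Head loss h_f = ΔP/(ρg) = 2113/(841.5·9.81) = 0.2559 m.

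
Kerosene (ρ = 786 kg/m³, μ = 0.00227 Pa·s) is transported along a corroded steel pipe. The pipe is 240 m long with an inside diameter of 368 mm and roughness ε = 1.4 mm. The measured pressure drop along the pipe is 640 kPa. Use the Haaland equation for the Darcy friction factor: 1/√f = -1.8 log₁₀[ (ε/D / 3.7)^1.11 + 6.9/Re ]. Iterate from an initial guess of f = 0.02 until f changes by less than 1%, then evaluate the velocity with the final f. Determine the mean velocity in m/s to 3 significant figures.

Rearranging Darcy-Weisbach: V = √(2·ΔP·D/(f·L·ρ)). With ε/D = 0.0014/0.368 = 0.0038, iterate starting from f = 0.02:
  f = 0.02 → V = √(2·6.4e+05·0.368/(0.02·240·786)) = 11.17 m/s; Re = ρVD/μ = 1.424e+06; f → 0.02813
  f = 0.02813 → V = 9.421 m/s; Re = 1.2e+06; f → 0.02815
Converged (Δf/f < 1%). With the final f = 0.02815: V = √(2·6.4e+05·0.368/(0.02815·240·786)) = 9.419 m/s.

V ≈ 9.42 m/s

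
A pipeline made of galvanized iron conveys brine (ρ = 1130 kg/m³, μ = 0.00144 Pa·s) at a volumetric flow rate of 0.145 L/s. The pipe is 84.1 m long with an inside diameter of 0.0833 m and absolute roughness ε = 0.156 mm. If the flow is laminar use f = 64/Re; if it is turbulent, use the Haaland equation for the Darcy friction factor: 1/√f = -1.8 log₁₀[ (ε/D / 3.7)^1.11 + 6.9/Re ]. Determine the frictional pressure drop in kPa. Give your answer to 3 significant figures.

Q = 0.145 L/s = 0.145/1000 = 0.000145 m³/s.
Cross-sectional area A = πD²/4 = π(0.0833)²/4 = 0.00545 m²; mean velocity V = Q/A = 0.000145/0.00545 = 0.02661 m/s.
Reynolds number Re = ρVD/μ = 1130 · 0.02661 · 0.0833 / 0.00144 = 1739.
Re < 2300 → laminar flow, so f = 64/Re = 64/1739 = 0.0368 (the turbulent correlation is not needed).
Darcy-Weisbach: ΔP = f(L/D)(ρV²/2) = 0.0368·(84.1/0.0833)·(1130·0.02661²/2) = 0.0368·1010·0.4 = 14.86 Pa.
ΔP = 14.86 Pa = 0.0149 kPa.

ΔP ≈ 0.0149 kPa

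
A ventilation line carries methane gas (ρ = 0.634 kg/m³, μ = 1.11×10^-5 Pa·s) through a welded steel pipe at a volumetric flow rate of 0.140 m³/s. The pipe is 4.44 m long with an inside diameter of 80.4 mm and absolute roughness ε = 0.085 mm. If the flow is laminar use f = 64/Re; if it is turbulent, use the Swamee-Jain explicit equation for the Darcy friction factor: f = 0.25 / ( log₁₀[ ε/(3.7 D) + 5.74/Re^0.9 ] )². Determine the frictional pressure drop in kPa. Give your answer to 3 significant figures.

Cross-sectional area A = πD²/4 = π(0.0804)²/4 = 0.005077 m²; mean velocity V = Q/A = 0.14/0.005077 = 27.58 m/s.
Reynolds number Re = ρVD/μ = 0.634 · 27.58 · 0.0804 / 1.11e-05 = 1.266e+05.
Re > 4000 → turbulent. Relative roughness ε/D = 8.5e-05/0.0804 = 0.00106. Swamee-Jain: f = 0.25/(log₁₀[0.00106/3.7 + 5.74/1.266e+05^0.9])² = 0.25/(log₁₀[0.000286 + 0.000147])² = 0.25/(-3.364)² = 0.02209.
Darcy-Weisbach: ΔP = f(L/D)(ρV²/2) = 0.02209·(4.44/0.0804)·(0.634·27.58²/2) = 0.02209·55.22·241.1 = 294.1 Pa.
ΔP = 294.1 Pa = 0.294 kPa.

ΔP ≈ 0.294 kPa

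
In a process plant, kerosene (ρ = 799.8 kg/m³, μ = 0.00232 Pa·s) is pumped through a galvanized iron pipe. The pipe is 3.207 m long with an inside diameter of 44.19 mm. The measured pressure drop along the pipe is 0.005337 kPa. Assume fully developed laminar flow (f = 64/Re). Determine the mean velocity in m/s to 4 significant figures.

For laminar flow, f = 64/Re with Re = ρVD/μ, so Darcy-Weisbach reduces to ΔP = 32μLV/D². Solving for V: V = ΔP·D²/(32μL) = 5.337·(0.04419)²/(32·0.00232·3.207) = 0.04377 m/s.
Check: Re = ρVD/μ = 799.8·0.04377·0.04419/0.00232 = 666.8 < 2300, so the laminar assumption holds.

V ≈ 0.04377 m/s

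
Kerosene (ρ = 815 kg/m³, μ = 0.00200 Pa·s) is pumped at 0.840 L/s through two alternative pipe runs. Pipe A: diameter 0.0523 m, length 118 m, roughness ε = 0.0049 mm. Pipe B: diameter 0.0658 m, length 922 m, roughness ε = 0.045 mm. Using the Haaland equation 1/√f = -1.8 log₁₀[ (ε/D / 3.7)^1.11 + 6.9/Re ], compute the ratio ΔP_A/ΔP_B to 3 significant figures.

ΔP_A/ΔP_B ≈ 0.371

Pipe A: V = Q/A = 0.00084/0.002148 = 0.391 m/s; Re = 8333; ε/D = 9.37e-05; Haaland → f = 0.03258; ΔP_A = f(L/D)(ρV²/2) = 4580 Pa.
Pipe B: V = Q/A = 0.00084/0.0034 = 0.247 m/s; Re = 6624; ε/D = 0.000684; Haaland → f = 0.03539; ΔP_B = f(L/D)(ρV²/2) = 1.233e+04 Pa.
ΔP_A/ΔP_B = 4580/1.233e+04 = 0.371.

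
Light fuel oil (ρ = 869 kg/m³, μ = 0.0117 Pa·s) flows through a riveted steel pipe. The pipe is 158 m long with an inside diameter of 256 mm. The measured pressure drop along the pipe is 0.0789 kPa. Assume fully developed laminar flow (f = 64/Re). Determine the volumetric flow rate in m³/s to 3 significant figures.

For laminar flow, f = 64/Re with Re = ρVD/μ, so Darcy-Weisbach reduces to ΔP = 32μLV/D². Solving for V: V = ΔP·D²/(32μL) = 78.9·(0.256)²/(32·0.0117·158) = 0.08741 m/s.
Check: Re = ρVD/μ = 869·0.08741·0.256/0.0117 = 1662 < 2300, so the laminar assumption holds.
Q = V·A = 0.08741·(π/4·0.256²) = 0.004499 m³/s = 0.00450 m³/s.

Q ≈ 0.00450 m³/s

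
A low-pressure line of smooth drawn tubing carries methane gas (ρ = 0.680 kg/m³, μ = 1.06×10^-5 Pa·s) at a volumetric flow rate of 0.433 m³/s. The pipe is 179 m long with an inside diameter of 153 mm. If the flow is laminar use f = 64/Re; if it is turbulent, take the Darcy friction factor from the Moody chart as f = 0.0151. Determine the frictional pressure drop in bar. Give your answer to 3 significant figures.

Cross-sectional area A = πD²/4 = π(0.153)²/4 = 0.01839 m²; mean velocity V = Q/A = 0.433/0.01839 = 23.55 m/s.
Reynolds number Re = ρVD/μ = 0.68 · 23.55 · 0.153 / 1.06e-05 = 2.312e+05.
Re > 4000 → turbulent; use the Moody-chart value f = 0.0151.
Darcy-Weisbach: ΔP = f(L/D)(ρV²/2) = 0.0151·(179/0.153)·(0.68·23.55²/2) = 0.0151·1170·188.6 = 3332 Pa.
ΔP = 3332 Pa = 0.0333 bar.

ΔP ≈ 0.0333 bar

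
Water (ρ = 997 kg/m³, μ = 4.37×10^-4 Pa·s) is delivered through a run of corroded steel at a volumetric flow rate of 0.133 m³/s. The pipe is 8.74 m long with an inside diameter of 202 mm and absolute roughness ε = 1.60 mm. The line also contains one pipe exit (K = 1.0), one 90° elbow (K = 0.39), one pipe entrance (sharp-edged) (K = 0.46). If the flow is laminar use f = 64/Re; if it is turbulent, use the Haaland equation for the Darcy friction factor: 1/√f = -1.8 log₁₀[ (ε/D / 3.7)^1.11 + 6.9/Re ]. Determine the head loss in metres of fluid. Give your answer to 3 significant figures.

Cross-sectional area A = πD²/4 = π(0.202)²/4 = 0.03205 m²; mean velocity V = Q/A = 0.133/0.03205 = 4.15 m/s.
Reynolds number Re = ρVD/μ = 997 · 4.15 · 0.202 / 0.000437 = 1.913e+06.
Re > 4000 → turbulent. Relative roughness ε/D = 0.0016/0.202 = 0.00792. Haaland: 1/√f = -1.8 log₁₀[(0.00792/3.7)^1.11 + 6.9/1.913e+06] = -1.8 log₁₀[0.00109 + 3.61e-06] = 5.331, so f = 0.03519.
Total minor-loss coefficient ΣK = 1·1 + 1·0.39 + 1·0.46 = 1.85.
ΔP = [f·L/D + ΣK]·(ρV²/2) = [0.03519·8.74/0.202 + 1.85]·(997·4.15²/2) = [1.522 + 1.85]·8586 = 2.896e+04 Pa.
Head loss h_f = ΔP/(ρg) = 2.896e+04/(997·9.81) = 2.96 m.

h_f ≈ 2.96 m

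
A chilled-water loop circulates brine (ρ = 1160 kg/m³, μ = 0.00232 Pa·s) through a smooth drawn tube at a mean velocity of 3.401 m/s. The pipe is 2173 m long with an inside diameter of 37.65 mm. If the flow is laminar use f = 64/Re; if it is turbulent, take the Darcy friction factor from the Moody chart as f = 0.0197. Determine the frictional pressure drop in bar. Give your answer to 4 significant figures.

ΔP ≈ 76.28 bar

Reynolds number Re = ρVD/μ = 1160 · 3.401 · 0.03765 / 0.00232 = 6.402e+04.
Re > 4000 → turbulent; use the Moody-chart value f = 0.0197.
Darcy-Weisbach: ΔP = f(L/D)(ρV²/2) = 0.0197·(2173/0.03765)·(1160·3.401²/2) = 0.0197·5.772e+04·6709 = 7.628e+06 Pa.
ΔP = 7.628e+06 Pa = 76.28 bar.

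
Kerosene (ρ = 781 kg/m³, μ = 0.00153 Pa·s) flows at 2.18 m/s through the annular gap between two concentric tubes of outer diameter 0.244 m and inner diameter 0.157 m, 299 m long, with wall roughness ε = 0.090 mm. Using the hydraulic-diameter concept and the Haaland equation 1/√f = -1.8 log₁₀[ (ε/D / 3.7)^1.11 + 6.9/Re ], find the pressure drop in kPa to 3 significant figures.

Hydraulic diameter D_h = 4A/P = D_o - D_i = 0.244 - 0.157 = 0.087 m.
Re = ρVD_h/μ = 781·2.18·0.087/0.00153 = 9.681e+04.
ε/D_h = 9e-05/0.087 = 0.00103; Haaland gives 1/√f = -1.8 log₁₀[0.000114+7.13e-05] = 6.719, so f = 0.02215.
ΔP = f(L/D_h)(ρV²/2) = 0.02215·299/0.087·1856 = 1.413e+05 Pa.
ΔP = 141 kPa.

ΔP ≈ 141 kPa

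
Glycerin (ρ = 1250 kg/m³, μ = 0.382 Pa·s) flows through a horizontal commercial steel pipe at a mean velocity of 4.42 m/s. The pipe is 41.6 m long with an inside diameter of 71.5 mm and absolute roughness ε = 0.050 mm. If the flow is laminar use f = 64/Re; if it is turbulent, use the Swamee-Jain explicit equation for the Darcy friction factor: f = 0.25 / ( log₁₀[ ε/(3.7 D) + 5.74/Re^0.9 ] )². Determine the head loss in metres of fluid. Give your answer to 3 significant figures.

Reynolds number Re = ρVD/μ = 1250 · 4.42 · 0.0715 / 0.382 = 1034.
Re < 2300 → laminar flow, so f = 64/Re = 64/1034 = 0.06189 (the turbulent correlation is not needed).
Darcy-Weisbach: ΔP = f(L/D)(ρV²/2) = 0.06189·(41.6/0.0715)·(1250·4.42²/2) = 0.06189·581.8·1.221e+04 = 4.397e+05 Pa.
Head loss h_f = ΔP/(ρg) = 4.397e+05/(1250·9.81) = 35.9 m.

h_f ≈ 35.9 m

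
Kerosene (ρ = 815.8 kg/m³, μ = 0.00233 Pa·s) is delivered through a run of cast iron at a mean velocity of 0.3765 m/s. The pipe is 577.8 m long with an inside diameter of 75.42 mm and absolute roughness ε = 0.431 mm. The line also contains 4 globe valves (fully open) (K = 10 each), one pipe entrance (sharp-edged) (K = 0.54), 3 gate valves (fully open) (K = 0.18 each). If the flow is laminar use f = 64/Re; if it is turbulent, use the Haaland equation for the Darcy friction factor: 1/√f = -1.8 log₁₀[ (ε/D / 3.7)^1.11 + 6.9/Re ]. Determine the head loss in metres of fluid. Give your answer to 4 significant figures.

h_f ≈ 2.418 m

Reynolds number Re = ρVD/μ = 815.8 · 0.3765 · 0.07542 / 0.00233 = 9942.
Re > 4000 → turbulent. Relative roughness ε/D = 0.000431/0.07542 = 0.00571. Haaland: 1/√f = -1.8 log₁₀[(0.00571/3.7)^1.11 + 6.9/9942] = -1.8 log₁₀[0.000758 + 0.000694] = 5.109, so f = 0.03832.
Total minor-loss coefficient ΣK = 4·10 + 1·0.54 + 3·0.18 = 41.1.
ΔP = [f·L/D + ΣK]·(ρV²/2) = [0.03832·577.8/0.07542 + 41.1]·(815.8·0.3765²/2) = [293.6 + 41.1]·57.82 = 1.935e+04 Pa.
Head loss h_f = ΔP/(ρg) = 1.935e+04/(815.8·9.81) = 2.418 m.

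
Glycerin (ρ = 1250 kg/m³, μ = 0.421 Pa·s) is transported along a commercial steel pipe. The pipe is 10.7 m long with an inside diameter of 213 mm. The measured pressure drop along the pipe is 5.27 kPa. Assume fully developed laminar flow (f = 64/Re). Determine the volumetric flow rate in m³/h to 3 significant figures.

Q ≈ 213 m³/h

For laminar flow, f = 64/Re with Re = ρVD/μ, so Darcy-Weisbach reduces to ΔP = 32μLV/D². Solving for V: V = ΔP·D²/(32μL) = 5270·(0.213)²/(32·0.421·10.7) = 1.659 m/s.
Check: Re = ρVD/μ = 1250·1.659·0.213/0.421 = 1049 < 2300, so the laminar assumption holds.
Q = V·A = 1.659·(π/4·0.213²) = 0.0591 m³/s = 213 m³/h.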